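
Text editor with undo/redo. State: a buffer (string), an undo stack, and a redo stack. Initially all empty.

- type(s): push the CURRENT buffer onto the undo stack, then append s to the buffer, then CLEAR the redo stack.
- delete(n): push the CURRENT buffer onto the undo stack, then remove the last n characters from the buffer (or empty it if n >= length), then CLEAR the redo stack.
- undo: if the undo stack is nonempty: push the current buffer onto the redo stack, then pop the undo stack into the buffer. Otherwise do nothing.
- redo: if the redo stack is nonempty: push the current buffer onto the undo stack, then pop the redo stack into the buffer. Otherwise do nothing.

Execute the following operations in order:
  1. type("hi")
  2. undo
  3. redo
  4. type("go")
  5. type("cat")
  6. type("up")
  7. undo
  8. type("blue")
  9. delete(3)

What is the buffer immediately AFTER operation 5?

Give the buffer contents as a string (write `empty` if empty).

After op 1 (type): buf='hi' undo_depth=1 redo_depth=0
After op 2 (undo): buf='(empty)' undo_depth=0 redo_depth=1
After op 3 (redo): buf='hi' undo_depth=1 redo_depth=0
After op 4 (type): buf='higo' undo_depth=2 redo_depth=0
After op 5 (type): buf='higocat' undo_depth=3 redo_depth=0

Answer: higocat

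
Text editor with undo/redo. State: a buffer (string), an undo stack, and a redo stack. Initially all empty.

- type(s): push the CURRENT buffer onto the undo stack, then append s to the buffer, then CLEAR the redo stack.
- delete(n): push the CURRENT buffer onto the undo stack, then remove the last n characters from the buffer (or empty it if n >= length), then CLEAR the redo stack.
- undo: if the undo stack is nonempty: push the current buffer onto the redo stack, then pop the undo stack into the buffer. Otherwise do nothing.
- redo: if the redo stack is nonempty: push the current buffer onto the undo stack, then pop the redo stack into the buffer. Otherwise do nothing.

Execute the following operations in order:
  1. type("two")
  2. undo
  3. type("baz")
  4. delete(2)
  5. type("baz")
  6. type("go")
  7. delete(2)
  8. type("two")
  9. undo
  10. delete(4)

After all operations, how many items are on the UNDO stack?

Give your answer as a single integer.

After op 1 (type): buf='two' undo_depth=1 redo_depth=0
After op 2 (undo): buf='(empty)' undo_depth=0 redo_depth=1
After op 3 (type): buf='baz' undo_depth=1 redo_depth=0
After op 4 (delete): buf='b' undo_depth=2 redo_depth=0
After op 5 (type): buf='bbaz' undo_depth=3 redo_depth=0
After op 6 (type): buf='bbazgo' undo_depth=4 redo_depth=0
After op 7 (delete): buf='bbaz' undo_depth=5 redo_depth=0
After op 8 (type): buf='bbaztwo' undo_depth=6 redo_depth=0
After op 9 (undo): buf='bbaz' undo_depth=5 redo_depth=1
After op 10 (delete): buf='(empty)' undo_depth=6 redo_depth=0

Answer: 6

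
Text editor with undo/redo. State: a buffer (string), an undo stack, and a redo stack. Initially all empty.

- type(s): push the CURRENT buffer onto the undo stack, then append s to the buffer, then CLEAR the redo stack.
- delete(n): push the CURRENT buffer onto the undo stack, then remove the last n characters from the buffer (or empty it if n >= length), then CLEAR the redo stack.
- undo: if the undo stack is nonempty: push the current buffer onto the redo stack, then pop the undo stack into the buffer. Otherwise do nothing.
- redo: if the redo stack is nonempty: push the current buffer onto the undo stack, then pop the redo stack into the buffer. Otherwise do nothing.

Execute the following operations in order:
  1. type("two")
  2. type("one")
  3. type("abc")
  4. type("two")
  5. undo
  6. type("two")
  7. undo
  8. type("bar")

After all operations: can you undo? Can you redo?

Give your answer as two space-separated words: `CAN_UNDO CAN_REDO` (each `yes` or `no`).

Answer: yes no

Derivation:
After op 1 (type): buf='two' undo_depth=1 redo_depth=0
After op 2 (type): buf='twoone' undo_depth=2 redo_depth=0
After op 3 (type): buf='twooneabc' undo_depth=3 redo_depth=0
After op 4 (type): buf='twooneabctwo' undo_depth=4 redo_depth=0
After op 5 (undo): buf='twooneabc' undo_depth=3 redo_depth=1
After op 6 (type): buf='twooneabctwo' undo_depth=4 redo_depth=0
After op 7 (undo): buf='twooneabc' undo_depth=3 redo_depth=1
After op 8 (type): buf='twooneabcbar' undo_depth=4 redo_depth=0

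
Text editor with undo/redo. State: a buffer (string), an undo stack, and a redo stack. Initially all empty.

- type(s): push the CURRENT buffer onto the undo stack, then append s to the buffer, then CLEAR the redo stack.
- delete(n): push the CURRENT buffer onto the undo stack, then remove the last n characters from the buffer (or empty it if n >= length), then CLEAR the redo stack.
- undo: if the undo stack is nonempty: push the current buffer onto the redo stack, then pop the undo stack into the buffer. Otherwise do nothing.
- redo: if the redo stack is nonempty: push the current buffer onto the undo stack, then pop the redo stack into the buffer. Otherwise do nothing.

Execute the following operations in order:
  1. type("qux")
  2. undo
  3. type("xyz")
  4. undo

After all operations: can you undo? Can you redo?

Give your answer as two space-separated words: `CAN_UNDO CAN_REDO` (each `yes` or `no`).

After op 1 (type): buf='qux' undo_depth=1 redo_depth=0
After op 2 (undo): buf='(empty)' undo_depth=0 redo_depth=1
After op 3 (type): buf='xyz' undo_depth=1 redo_depth=0
After op 4 (undo): buf='(empty)' undo_depth=0 redo_depth=1

Answer: no yes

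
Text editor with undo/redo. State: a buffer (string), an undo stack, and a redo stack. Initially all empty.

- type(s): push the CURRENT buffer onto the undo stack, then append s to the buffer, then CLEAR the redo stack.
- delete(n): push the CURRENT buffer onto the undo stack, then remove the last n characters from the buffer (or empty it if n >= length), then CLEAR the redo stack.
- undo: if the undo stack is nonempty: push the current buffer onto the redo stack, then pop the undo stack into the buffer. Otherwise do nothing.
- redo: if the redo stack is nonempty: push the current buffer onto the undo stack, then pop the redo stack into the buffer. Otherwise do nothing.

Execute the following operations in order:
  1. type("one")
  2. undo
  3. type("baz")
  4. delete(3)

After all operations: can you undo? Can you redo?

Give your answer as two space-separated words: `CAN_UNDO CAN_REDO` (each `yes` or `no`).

After op 1 (type): buf='one' undo_depth=1 redo_depth=0
After op 2 (undo): buf='(empty)' undo_depth=0 redo_depth=1
After op 3 (type): buf='baz' undo_depth=1 redo_depth=0
After op 4 (delete): buf='(empty)' undo_depth=2 redo_depth=0

Answer: yes no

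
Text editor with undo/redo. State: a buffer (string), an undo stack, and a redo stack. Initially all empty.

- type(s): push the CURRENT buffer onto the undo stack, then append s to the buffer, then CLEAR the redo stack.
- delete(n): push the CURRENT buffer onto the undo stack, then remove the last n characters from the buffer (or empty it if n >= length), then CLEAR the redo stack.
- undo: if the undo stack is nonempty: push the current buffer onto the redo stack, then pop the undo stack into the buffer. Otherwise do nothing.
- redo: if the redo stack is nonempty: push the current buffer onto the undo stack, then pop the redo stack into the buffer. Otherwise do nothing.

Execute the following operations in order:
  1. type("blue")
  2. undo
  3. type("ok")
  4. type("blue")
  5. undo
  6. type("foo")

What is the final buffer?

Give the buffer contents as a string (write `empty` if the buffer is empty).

After op 1 (type): buf='blue' undo_depth=1 redo_depth=0
After op 2 (undo): buf='(empty)' undo_depth=0 redo_depth=1
After op 3 (type): buf='ok' undo_depth=1 redo_depth=0
After op 4 (type): buf='okblue' undo_depth=2 redo_depth=0
After op 5 (undo): buf='ok' undo_depth=1 redo_depth=1
After op 6 (type): buf='okfoo' undo_depth=2 redo_depth=0

Answer: okfoo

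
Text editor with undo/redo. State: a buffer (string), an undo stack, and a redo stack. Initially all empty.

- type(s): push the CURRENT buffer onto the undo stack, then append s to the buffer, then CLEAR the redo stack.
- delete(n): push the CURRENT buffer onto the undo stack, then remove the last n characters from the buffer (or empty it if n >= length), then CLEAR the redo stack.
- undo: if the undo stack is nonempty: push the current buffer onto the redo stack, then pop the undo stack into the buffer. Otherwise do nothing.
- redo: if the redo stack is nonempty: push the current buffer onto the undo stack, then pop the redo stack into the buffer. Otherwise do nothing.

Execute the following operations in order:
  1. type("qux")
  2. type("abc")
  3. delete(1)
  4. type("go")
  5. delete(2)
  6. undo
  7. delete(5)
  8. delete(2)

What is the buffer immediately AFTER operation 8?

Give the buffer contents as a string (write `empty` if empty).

Answer: empty

Derivation:
After op 1 (type): buf='qux' undo_depth=1 redo_depth=0
After op 2 (type): buf='quxabc' undo_depth=2 redo_depth=0
After op 3 (delete): buf='quxab' undo_depth=3 redo_depth=0
After op 4 (type): buf='quxabgo' undo_depth=4 redo_depth=0
After op 5 (delete): buf='quxab' undo_depth=5 redo_depth=0
After op 6 (undo): buf='quxabgo' undo_depth=4 redo_depth=1
After op 7 (delete): buf='qu' undo_depth=5 redo_depth=0
After op 8 (delete): buf='(empty)' undo_depth=6 redo_depth=0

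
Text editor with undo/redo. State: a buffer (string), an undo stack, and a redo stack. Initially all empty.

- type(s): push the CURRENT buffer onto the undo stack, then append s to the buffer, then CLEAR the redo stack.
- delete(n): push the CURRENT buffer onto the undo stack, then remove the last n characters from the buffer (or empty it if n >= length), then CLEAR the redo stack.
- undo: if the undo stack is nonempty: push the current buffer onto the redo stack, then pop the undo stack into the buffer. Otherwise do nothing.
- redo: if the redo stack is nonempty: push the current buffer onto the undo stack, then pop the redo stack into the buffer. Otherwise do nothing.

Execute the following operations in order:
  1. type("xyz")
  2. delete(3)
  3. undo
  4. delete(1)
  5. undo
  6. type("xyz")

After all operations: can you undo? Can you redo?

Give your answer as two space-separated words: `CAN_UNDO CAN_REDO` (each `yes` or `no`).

After op 1 (type): buf='xyz' undo_depth=1 redo_depth=0
After op 2 (delete): buf='(empty)' undo_depth=2 redo_depth=0
After op 3 (undo): buf='xyz' undo_depth=1 redo_depth=1
After op 4 (delete): buf='xy' undo_depth=2 redo_depth=0
After op 5 (undo): buf='xyz' undo_depth=1 redo_depth=1
After op 6 (type): buf='xyzxyz' undo_depth=2 redo_depth=0

Answer: yes no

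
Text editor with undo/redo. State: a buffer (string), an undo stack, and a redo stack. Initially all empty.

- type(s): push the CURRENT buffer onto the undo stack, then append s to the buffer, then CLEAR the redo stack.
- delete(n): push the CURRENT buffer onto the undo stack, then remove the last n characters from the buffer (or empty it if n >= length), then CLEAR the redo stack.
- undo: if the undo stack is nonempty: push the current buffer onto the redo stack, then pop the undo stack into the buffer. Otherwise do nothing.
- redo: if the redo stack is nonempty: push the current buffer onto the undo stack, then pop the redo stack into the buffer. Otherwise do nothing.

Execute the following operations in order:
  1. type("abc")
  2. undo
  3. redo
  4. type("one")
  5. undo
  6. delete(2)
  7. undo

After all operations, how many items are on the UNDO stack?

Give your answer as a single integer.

Answer: 1

Derivation:
After op 1 (type): buf='abc' undo_depth=1 redo_depth=0
After op 2 (undo): buf='(empty)' undo_depth=0 redo_depth=1
After op 3 (redo): buf='abc' undo_depth=1 redo_depth=0
After op 4 (type): buf='abcone' undo_depth=2 redo_depth=0
After op 5 (undo): buf='abc' undo_depth=1 redo_depth=1
After op 6 (delete): buf='a' undo_depth=2 redo_depth=0
After op 7 (undo): buf='abc' undo_depth=1 redo_depth=1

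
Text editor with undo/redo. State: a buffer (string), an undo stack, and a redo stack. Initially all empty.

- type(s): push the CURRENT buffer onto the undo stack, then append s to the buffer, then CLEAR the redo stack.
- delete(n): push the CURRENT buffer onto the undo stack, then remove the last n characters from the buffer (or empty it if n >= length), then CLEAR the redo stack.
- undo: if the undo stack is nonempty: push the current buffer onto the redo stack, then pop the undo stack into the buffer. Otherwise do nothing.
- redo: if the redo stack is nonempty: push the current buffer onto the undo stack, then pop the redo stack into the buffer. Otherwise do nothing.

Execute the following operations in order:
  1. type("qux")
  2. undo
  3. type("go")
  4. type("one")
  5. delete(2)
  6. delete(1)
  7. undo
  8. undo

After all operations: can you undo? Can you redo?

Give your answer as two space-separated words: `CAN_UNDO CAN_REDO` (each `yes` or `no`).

After op 1 (type): buf='qux' undo_depth=1 redo_depth=0
After op 2 (undo): buf='(empty)' undo_depth=0 redo_depth=1
After op 3 (type): buf='go' undo_depth=1 redo_depth=0
After op 4 (type): buf='goone' undo_depth=2 redo_depth=0
After op 5 (delete): buf='goo' undo_depth=3 redo_depth=0
After op 6 (delete): buf='go' undo_depth=4 redo_depth=0
After op 7 (undo): buf='goo' undo_depth=3 redo_depth=1
After op 8 (undo): buf='goone' undo_depth=2 redo_depth=2

Answer: yes yes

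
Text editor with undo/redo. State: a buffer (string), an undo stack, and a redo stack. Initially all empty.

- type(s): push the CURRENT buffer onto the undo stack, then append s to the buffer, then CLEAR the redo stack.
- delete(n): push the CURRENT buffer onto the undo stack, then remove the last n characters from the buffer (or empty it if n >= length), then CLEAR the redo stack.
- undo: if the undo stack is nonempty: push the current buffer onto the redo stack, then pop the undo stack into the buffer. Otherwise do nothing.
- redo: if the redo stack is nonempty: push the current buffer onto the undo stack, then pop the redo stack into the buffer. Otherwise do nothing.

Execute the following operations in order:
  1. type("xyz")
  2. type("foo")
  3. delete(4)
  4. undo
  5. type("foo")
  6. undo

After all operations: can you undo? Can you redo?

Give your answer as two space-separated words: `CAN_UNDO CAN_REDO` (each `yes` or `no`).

After op 1 (type): buf='xyz' undo_depth=1 redo_depth=0
After op 2 (type): buf='xyzfoo' undo_depth=2 redo_depth=0
After op 3 (delete): buf='xy' undo_depth=3 redo_depth=0
After op 4 (undo): buf='xyzfoo' undo_depth=2 redo_depth=1
After op 5 (type): buf='xyzfoofoo' undo_depth=3 redo_depth=0
After op 6 (undo): buf='xyzfoo' undo_depth=2 redo_depth=1

Answer: yes yes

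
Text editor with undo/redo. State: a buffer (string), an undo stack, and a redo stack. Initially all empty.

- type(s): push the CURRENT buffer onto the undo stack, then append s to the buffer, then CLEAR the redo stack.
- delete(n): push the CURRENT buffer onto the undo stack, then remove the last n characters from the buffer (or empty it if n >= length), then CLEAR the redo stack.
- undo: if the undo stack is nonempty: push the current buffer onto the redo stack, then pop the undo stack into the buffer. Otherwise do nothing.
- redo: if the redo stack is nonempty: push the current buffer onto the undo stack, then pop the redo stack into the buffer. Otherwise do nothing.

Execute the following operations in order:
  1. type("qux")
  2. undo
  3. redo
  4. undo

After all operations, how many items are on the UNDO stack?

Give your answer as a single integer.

Answer: 0

Derivation:
After op 1 (type): buf='qux' undo_depth=1 redo_depth=0
After op 2 (undo): buf='(empty)' undo_depth=0 redo_depth=1
After op 3 (redo): buf='qux' undo_depth=1 redo_depth=0
After op 4 (undo): buf='(empty)' undo_depth=0 redo_depth=1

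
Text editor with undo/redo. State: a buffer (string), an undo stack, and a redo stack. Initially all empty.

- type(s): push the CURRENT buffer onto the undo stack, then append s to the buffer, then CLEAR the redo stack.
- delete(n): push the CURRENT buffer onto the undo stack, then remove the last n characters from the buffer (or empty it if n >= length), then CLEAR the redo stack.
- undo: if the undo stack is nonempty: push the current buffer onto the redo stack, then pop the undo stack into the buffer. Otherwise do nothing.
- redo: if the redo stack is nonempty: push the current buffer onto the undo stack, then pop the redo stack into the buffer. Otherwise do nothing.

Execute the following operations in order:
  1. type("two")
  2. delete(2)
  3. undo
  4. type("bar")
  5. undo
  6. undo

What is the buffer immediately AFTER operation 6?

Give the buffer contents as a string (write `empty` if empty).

Answer: empty

Derivation:
After op 1 (type): buf='two' undo_depth=1 redo_depth=0
After op 2 (delete): buf='t' undo_depth=2 redo_depth=0
After op 3 (undo): buf='two' undo_depth=1 redo_depth=1
After op 4 (type): buf='twobar' undo_depth=2 redo_depth=0
After op 5 (undo): buf='two' undo_depth=1 redo_depth=1
After op 6 (undo): buf='(empty)' undo_depth=0 redo_depth=2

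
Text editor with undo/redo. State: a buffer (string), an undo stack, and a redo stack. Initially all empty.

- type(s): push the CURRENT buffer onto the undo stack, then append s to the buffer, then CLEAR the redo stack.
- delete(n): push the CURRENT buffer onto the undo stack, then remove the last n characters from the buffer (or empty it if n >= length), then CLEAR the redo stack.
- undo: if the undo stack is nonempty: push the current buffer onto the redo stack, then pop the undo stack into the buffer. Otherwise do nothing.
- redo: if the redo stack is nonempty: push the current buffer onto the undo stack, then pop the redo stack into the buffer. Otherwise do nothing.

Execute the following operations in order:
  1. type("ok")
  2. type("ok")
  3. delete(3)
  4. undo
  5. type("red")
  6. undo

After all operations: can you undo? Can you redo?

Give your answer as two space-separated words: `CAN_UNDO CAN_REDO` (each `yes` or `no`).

After op 1 (type): buf='ok' undo_depth=1 redo_depth=0
After op 2 (type): buf='okok' undo_depth=2 redo_depth=0
After op 3 (delete): buf='o' undo_depth=3 redo_depth=0
After op 4 (undo): buf='okok' undo_depth=2 redo_depth=1
After op 5 (type): buf='okokred' undo_depth=3 redo_depth=0
After op 6 (undo): buf='okok' undo_depth=2 redo_depth=1

Answer: yes yes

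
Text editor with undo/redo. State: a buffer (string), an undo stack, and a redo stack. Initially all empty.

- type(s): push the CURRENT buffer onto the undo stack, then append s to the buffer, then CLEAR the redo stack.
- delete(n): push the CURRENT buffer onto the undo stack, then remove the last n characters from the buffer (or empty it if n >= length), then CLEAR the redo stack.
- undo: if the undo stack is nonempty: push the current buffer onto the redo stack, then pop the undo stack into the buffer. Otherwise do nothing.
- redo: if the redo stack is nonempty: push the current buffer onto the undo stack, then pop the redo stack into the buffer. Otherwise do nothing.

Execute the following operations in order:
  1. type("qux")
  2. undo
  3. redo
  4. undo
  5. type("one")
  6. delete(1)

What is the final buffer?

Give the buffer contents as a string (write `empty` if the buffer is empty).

After op 1 (type): buf='qux' undo_depth=1 redo_depth=0
After op 2 (undo): buf='(empty)' undo_depth=0 redo_depth=1
After op 3 (redo): buf='qux' undo_depth=1 redo_depth=0
After op 4 (undo): buf='(empty)' undo_depth=0 redo_depth=1
After op 5 (type): buf='one' undo_depth=1 redo_depth=0
After op 6 (delete): buf='on' undo_depth=2 redo_depth=0

Answer: on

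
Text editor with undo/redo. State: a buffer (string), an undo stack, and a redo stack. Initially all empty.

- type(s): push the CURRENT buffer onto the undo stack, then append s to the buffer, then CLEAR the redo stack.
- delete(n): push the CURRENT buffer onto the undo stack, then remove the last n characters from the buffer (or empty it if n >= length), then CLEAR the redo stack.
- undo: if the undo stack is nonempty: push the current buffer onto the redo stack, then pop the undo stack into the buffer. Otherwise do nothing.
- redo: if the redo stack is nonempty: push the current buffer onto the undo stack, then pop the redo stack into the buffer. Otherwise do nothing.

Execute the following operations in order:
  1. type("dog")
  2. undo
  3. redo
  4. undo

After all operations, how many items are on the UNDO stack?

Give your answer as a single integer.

After op 1 (type): buf='dog' undo_depth=1 redo_depth=0
After op 2 (undo): buf='(empty)' undo_depth=0 redo_depth=1
After op 3 (redo): buf='dog' undo_depth=1 redo_depth=0
After op 4 (undo): buf='(empty)' undo_depth=0 redo_depth=1

Answer: 0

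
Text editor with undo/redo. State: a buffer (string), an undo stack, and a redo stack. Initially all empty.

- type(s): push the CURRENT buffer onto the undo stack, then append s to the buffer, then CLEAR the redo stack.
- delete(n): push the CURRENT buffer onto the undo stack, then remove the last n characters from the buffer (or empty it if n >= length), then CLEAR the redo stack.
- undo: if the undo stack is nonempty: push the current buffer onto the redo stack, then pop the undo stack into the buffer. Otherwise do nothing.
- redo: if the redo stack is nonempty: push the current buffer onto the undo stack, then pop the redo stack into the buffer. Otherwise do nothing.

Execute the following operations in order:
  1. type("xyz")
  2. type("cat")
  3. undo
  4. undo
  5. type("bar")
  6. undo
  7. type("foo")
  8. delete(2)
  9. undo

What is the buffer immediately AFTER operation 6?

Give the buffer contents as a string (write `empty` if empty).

Answer: empty

Derivation:
After op 1 (type): buf='xyz' undo_depth=1 redo_depth=0
After op 2 (type): buf='xyzcat' undo_depth=2 redo_depth=0
After op 3 (undo): buf='xyz' undo_depth=1 redo_depth=1
After op 4 (undo): buf='(empty)' undo_depth=0 redo_depth=2
After op 5 (type): buf='bar' undo_depth=1 redo_depth=0
After op 6 (undo): buf='(empty)' undo_depth=0 redo_depth=1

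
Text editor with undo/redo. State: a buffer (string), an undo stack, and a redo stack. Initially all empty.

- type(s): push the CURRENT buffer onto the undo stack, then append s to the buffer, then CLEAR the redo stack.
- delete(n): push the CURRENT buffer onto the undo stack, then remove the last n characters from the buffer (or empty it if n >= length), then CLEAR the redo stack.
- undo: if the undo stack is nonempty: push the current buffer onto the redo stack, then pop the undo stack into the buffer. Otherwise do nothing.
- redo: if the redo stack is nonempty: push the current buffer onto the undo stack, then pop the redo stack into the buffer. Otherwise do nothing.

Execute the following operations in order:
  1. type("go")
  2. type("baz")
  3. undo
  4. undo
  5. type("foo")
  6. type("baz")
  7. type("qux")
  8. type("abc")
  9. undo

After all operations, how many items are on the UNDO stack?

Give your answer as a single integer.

After op 1 (type): buf='go' undo_depth=1 redo_depth=0
After op 2 (type): buf='gobaz' undo_depth=2 redo_depth=0
After op 3 (undo): buf='go' undo_depth=1 redo_depth=1
After op 4 (undo): buf='(empty)' undo_depth=0 redo_depth=2
After op 5 (type): buf='foo' undo_depth=1 redo_depth=0
After op 6 (type): buf='foobaz' undo_depth=2 redo_depth=0
After op 7 (type): buf='foobazqux' undo_depth=3 redo_depth=0
After op 8 (type): buf='foobazquxabc' undo_depth=4 redo_depth=0
After op 9 (undo): buf='foobazqux' undo_depth=3 redo_depth=1

Answer: 3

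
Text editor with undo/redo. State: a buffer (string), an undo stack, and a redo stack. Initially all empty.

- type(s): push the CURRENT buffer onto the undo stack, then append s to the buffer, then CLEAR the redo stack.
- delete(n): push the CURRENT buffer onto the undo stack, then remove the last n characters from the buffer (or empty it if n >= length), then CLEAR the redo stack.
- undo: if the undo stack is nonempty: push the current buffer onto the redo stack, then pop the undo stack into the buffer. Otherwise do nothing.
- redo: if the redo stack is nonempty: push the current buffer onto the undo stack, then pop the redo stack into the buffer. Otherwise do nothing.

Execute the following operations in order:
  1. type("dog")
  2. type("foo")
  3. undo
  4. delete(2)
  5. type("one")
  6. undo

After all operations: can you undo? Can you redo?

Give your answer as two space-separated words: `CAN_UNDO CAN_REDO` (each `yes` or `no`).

After op 1 (type): buf='dog' undo_depth=1 redo_depth=0
After op 2 (type): buf='dogfoo' undo_depth=2 redo_depth=0
After op 3 (undo): buf='dog' undo_depth=1 redo_depth=1
After op 4 (delete): buf='d' undo_depth=2 redo_depth=0
After op 5 (type): buf='done' undo_depth=3 redo_depth=0
After op 6 (undo): buf='d' undo_depth=2 redo_depth=1

Answer: yes yes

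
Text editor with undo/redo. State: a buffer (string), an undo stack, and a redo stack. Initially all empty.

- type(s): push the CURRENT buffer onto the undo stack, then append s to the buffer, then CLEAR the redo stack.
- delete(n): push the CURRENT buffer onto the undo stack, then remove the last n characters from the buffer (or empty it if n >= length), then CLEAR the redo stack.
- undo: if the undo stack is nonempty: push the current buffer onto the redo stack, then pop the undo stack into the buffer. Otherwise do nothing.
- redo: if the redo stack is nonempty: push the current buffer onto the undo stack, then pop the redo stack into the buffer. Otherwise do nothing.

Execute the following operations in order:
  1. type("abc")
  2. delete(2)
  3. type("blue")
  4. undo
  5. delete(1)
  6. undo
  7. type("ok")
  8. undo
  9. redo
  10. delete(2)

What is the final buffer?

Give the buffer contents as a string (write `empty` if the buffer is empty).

After op 1 (type): buf='abc' undo_depth=1 redo_depth=0
After op 2 (delete): buf='a' undo_depth=2 redo_depth=0
After op 3 (type): buf='ablue' undo_depth=3 redo_depth=0
After op 4 (undo): buf='a' undo_depth=2 redo_depth=1
After op 5 (delete): buf='(empty)' undo_depth=3 redo_depth=0
After op 6 (undo): buf='a' undo_depth=2 redo_depth=1
After op 7 (type): buf='aok' undo_depth=3 redo_depth=0
After op 8 (undo): buf='a' undo_depth=2 redo_depth=1
After op 9 (redo): buf='aok' undo_depth=3 redo_depth=0
After op 10 (delete): buf='a' undo_depth=4 redo_depth=0

Answer: a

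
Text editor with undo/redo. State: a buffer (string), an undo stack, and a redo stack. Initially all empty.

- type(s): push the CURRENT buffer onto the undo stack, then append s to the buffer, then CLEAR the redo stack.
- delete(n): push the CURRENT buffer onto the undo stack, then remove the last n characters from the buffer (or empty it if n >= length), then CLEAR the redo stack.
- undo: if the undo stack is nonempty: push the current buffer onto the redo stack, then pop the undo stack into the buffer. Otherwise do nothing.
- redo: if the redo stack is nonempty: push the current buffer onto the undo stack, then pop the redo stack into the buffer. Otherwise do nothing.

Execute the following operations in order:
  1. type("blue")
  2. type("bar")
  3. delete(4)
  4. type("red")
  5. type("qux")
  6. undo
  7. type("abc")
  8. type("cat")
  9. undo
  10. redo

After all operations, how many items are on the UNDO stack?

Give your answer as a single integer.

After op 1 (type): buf='blue' undo_depth=1 redo_depth=0
After op 2 (type): buf='bluebar' undo_depth=2 redo_depth=0
After op 3 (delete): buf='blu' undo_depth=3 redo_depth=0
After op 4 (type): buf='blured' undo_depth=4 redo_depth=0
After op 5 (type): buf='bluredqux' undo_depth=5 redo_depth=0
After op 6 (undo): buf='blured' undo_depth=4 redo_depth=1
After op 7 (type): buf='bluredabc' undo_depth=5 redo_depth=0
After op 8 (type): buf='bluredabccat' undo_depth=6 redo_depth=0
After op 9 (undo): buf='bluredabc' undo_depth=5 redo_depth=1
After op 10 (redo): buf='bluredabccat' undo_depth=6 redo_depth=0

Answer: 6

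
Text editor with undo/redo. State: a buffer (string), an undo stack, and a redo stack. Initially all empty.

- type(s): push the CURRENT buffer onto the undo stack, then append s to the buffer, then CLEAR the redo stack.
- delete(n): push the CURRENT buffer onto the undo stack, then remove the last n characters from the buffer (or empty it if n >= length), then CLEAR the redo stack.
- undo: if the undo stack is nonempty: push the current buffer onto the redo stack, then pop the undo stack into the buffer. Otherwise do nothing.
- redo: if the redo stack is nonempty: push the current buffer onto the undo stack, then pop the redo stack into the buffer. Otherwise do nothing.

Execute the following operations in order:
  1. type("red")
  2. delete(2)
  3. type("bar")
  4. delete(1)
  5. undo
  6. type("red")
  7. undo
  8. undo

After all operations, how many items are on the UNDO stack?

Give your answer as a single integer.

Answer: 2

Derivation:
After op 1 (type): buf='red' undo_depth=1 redo_depth=0
After op 2 (delete): buf='r' undo_depth=2 redo_depth=0
After op 3 (type): buf='rbar' undo_depth=3 redo_depth=0
After op 4 (delete): buf='rba' undo_depth=4 redo_depth=0
After op 5 (undo): buf='rbar' undo_depth=3 redo_depth=1
After op 6 (type): buf='rbarred' undo_depth=4 redo_depth=0
After op 7 (undo): buf='rbar' undo_depth=3 redo_depth=1
After op 8 (undo): buf='r' undo_depth=2 redo_depth=2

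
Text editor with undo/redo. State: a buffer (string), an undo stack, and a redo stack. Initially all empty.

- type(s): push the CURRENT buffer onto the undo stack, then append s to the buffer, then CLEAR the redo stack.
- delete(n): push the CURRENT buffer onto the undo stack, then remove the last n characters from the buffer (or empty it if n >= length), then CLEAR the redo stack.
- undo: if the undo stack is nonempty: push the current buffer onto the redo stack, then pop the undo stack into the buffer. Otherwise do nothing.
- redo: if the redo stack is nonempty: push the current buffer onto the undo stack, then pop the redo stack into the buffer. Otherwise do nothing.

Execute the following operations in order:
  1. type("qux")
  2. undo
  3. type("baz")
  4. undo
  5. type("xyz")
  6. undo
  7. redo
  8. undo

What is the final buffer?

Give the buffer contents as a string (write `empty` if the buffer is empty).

Answer: empty

Derivation:
After op 1 (type): buf='qux' undo_depth=1 redo_depth=0
After op 2 (undo): buf='(empty)' undo_depth=0 redo_depth=1
After op 3 (type): buf='baz' undo_depth=1 redo_depth=0
After op 4 (undo): buf='(empty)' undo_depth=0 redo_depth=1
After op 5 (type): buf='xyz' undo_depth=1 redo_depth=0
After op 6 (undo): buf='(empty)' undo_depth=0 redo_depth=1
After op 7 (redo): buf='xyz' undo_depth=1 redo_depth=0
After op 8 (undo): buf='(empty)' undo_depth=0 redo_depth=1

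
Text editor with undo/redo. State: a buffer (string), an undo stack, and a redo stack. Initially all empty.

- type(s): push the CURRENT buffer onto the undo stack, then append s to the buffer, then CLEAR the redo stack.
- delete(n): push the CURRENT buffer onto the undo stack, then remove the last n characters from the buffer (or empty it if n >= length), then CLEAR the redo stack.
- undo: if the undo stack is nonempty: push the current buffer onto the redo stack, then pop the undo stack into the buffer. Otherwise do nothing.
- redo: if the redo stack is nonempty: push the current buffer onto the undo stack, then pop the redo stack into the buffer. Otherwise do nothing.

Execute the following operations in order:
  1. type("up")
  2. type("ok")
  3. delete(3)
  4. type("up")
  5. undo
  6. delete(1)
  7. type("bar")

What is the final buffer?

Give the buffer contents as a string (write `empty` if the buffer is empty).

After op 1 (type): buf='up' undo_depth=1 redo_depth=0
After op 2 (type): buf='upok' undo_depth=2 redo_depth=0
After op 3 (delete): buf='u' undo_depth=3 redo_depth=0
After op 4 (type): buf='uup' undo_depth=4 redo_depth=0
After op 5 (undo): buf='u' undo_depth=3 redo_depth=1
After op 6 (delete): buf='(empty)' undo_depth=4 redo_depth=0
After op 7 (type): buf='bar' undo_depth=5 redo_depth=0

Answer: bar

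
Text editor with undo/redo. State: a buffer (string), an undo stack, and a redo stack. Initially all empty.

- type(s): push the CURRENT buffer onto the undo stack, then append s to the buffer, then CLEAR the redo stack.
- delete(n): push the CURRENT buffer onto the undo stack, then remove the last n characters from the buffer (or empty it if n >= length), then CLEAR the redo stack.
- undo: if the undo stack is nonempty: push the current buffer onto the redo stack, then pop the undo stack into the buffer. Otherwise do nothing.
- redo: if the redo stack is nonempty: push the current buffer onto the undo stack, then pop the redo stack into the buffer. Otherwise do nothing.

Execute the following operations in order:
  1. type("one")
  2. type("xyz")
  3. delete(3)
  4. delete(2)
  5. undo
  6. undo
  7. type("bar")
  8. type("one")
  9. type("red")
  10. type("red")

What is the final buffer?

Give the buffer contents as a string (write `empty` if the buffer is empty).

After op 1 (type): buf='one' undo_depth=1 redo_depth=0
After op 2 (type): buf='onexyz' undo_depth=2 redo_depth=0
After op 3 (delete): buf='one' undo_depth=3 redo_depth=0
After op 4 (delete): buf='o' undo_depth=4 redo_depth=0
After op 5 (undo): buf='one' undo_depth=3 redo_depth=1
After op 6 (undo): buf='onexyz' undo_depth=2 redo_depth=2
After op 7 (type): buf='onexyzbar' undo_depth=3 redo_depth=0
After op 8 (type): buf='onexyzbarone' undo_depth=4 redo_depth=0
After op 9 (type): buf='onexyzbaronered' undo_depth=5 redo_depth=0
After op 10 (type): buf='onexyzbaroneredred' undo_depth=6 redo_depth=0

Answer: onexyzbaroneredred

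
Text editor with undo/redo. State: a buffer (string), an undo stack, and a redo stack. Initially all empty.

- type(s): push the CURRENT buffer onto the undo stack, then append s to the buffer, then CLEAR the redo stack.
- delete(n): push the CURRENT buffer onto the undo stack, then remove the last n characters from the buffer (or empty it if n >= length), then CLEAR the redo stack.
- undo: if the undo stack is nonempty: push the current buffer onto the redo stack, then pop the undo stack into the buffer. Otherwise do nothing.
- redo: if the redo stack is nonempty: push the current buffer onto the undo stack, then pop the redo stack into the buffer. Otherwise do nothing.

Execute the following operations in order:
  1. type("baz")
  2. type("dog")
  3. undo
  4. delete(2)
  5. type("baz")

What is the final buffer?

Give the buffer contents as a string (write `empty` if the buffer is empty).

Answer: bbaz

Derivation:
After op 1 (type): buf='baz' undo_depth=1 redo_depth=0
After op 2 (type): buf='bazdog' undo_depth=2 redo_depth=0
After op 3 (undo): buf='baz' undo_depth=1 redo_depth=1
After op 4 (delete): buf='b' undo_depth=2 redo_depth=0
After op 5 (type): buf='bbaz' undo_depth=3 redo_depth=0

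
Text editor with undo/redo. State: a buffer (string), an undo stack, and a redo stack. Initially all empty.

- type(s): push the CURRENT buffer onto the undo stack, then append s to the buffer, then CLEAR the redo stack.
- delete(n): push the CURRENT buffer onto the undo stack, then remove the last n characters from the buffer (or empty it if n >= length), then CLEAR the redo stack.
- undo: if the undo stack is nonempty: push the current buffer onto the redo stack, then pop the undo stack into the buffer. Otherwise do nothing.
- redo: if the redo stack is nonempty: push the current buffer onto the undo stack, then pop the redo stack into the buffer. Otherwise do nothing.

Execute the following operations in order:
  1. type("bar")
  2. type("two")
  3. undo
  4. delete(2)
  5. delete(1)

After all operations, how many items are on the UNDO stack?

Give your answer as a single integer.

After op 1 (type): buf='bar' undo_depth=1 redo_depth=0
After op 2 (type): buf='bartwo' undo_depth=2 redo_depth=0
After op 3 (undo): buf='bar' undo_depth=1 redo_depth=1
After op 4 (delete): buf='b' undo_depth=2 redo_depth=0
After op 5 (delete): buf='(empty)' undo_depth=3 redo_depth=0

Answer: 3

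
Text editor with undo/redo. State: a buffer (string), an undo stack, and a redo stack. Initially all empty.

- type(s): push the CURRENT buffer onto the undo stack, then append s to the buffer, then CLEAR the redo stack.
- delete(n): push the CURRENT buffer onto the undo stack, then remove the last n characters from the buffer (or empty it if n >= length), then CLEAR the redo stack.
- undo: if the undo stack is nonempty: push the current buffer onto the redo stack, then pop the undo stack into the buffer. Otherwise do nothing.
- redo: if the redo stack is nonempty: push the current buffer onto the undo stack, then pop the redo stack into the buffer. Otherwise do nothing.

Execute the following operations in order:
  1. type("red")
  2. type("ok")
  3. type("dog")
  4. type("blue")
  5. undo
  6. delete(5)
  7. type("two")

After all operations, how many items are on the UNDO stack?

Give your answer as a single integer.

Answer: 5

Derivation:
After op 1 (type): buf='red' undo_depth=1 redo_depth=0
After op 2 (type): buf='redok' undo_depth=2 redo_depth=0
After op 3 (type): buf='redokdog' undo_depth=3 redo_depth=0
After op 4 (type): buf='redokdogblue' undo_depth=4 redo_depth=0
After op 5 (undo): buf='redokdog' undo_depth=3 redo_depth=1
After op 6 (delete): buf='red' undo_depth=4 redo_depth=0
After op 7 (type): buf='redtwo' undo_depth=5 redo_depth=0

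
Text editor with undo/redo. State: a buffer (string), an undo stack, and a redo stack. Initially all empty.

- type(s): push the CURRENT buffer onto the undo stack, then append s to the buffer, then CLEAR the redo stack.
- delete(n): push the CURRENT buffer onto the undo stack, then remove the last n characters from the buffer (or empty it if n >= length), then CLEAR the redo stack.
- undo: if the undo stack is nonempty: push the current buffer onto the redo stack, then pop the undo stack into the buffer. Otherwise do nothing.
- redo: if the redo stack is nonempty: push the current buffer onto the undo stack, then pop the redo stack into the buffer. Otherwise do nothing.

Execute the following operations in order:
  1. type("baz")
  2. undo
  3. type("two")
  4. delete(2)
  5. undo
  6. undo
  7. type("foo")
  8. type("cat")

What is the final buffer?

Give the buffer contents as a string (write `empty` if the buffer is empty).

Answer: foocat

Derivation:
After op 1 (type): buf='baz' undo_depth=1 redo_depth=0
After op 2 (undo): buf='(empty)' undo_depth=0 redo_depth=1
After op 3 (type): buf='two' undo_depth=1 redo_depth=0
After op 4 (delete): buf='t' undo_depth=2 redo_depth=0
After op 5 (undo): buf='two' undo_depth=1 redo_depth=1
After op 6 (undo): buf='(empty)' undo_depth=0 redo_depth=2
After op 7 (type): buf='foo' undo_depth=1 redo_depth=0
After op 8 (type): buf='foocat' undo_depth=2 redo_depth=0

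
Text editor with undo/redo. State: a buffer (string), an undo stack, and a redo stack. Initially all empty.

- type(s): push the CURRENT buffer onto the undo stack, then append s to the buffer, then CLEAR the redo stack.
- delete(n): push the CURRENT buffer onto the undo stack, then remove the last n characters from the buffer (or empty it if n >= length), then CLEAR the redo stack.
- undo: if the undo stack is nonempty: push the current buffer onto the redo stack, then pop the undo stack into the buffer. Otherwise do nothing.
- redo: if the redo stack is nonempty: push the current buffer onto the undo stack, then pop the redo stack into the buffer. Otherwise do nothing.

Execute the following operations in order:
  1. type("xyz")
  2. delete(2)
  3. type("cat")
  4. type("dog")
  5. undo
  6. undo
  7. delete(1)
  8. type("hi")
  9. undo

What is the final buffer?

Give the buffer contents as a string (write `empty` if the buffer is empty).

After op 1 (type): buf='xyz' undo_depth=1 redo_depth=0
After op 2 (delete): buf='x' undo_depth=2 redo_depth=0
After op 3 (type): buf='xcat' undo_depth=3 redo_depth=0
After op 4 (type): buf='xcatdog' undo_depth=4 redo_depth=0
After op 5 (undo): buf='xcat' undo_depth=3 redo_depth=1
After op 6 (undo): buf='x' undo_depth=2 redo_depth=2
After op 7 (delete): buf='(empty)' undo_depth=3 redo_depth=0
After op 8 (type): buf='hi' undo_depth=4 redo_depth=0
After op 9 (undo): buf='(empty)' undo_depth=3 redo_depth=1

Answer: empty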